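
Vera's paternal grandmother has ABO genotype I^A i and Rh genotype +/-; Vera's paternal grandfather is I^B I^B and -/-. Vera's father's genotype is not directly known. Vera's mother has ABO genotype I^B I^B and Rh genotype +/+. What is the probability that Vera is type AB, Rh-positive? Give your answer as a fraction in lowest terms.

Vera's father's ABO genotype from I^A i × I^B I^B: 1/2 I^A I^B, 1/2 I^B i.
Crossing each possibility with the mother I^B I^B and summing P(type AB): 1/2·1/2 + 1/2·0 = 1/4.
Similarly for Rh via the father's Rh distribution: P(Rh+) = 1.
Independent loci: 1/4 × 1 = 1/4.

1/4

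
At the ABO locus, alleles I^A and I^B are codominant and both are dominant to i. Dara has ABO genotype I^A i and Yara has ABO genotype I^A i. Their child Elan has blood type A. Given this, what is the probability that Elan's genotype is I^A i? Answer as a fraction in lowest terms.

2/3

Cross I^A i × I^A i → 1/4 I^A I^A, 1/2 I^A i, 1/4 i i.
Type-A genotypes among offspring: I^A I^A (1/4), I^A i (1/2); total 3/4.
P(I^A i | type A) = (1/2) / (3/4) = 2/3.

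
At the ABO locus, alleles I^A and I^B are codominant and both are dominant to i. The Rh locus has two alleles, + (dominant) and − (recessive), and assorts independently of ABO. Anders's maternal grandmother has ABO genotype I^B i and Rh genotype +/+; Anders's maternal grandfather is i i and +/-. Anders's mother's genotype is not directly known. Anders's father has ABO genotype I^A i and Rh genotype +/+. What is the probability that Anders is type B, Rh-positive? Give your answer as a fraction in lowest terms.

Anders's mother's ABO genotype from I^B i × i i: 1/2 I^B i, 1/2 i i.
Crossing each possibility with the father I^A i and summing P(type B): 1/2·1/4 + 1/2·0 = 1/8.
Similarly for Rh via the mother's Rh distribution: P(Rh+) = 1.
Independent loci: 1/8 × 1 = 1/8.

1/8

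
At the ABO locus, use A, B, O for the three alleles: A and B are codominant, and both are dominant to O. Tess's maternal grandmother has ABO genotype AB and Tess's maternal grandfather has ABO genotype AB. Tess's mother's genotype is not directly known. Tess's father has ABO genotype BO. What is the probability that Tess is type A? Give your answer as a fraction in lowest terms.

Tess's mother's ABO genotype from AB × AB: 1/4 AA, 1/2 AB, 1/4 BB.
Crossing each possibility with the father BO and summing P(type A): 1/4·1/2 + 1/2·1/4 + 1/4·0 = 1/4.

1/4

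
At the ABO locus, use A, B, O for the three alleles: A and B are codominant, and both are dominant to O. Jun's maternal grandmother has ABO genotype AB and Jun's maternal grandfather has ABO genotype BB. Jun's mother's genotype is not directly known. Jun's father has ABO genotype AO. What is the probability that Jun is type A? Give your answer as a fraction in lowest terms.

1/4

Jun's mother's ABO genotype from AB × BB: 1/2 AB, 1/2 BB.
Crossing each possibility with the father AO and summing P(type A): 1/2·1/2 + 1/2·0 = 1/4.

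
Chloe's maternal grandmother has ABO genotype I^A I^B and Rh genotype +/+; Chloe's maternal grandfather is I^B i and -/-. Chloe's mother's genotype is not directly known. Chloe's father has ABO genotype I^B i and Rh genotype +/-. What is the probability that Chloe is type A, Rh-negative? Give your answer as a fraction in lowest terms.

1/32

Chloe's mother's ABO genotype from I^A I^B × I^B i: 1/4 I^A I^B, 1/4 I^A i, 1/4 I^B I^B, 1/4 I^B i.
Crossing each possibility with the father I^B i and summing P(type A): 1/4·1/4 + 1/4·1/4 + 1/4·0 + 1/4·0 = 1/8.
Similarly for Rh via the mother's Rh distribution: P(Rh-) = 1/4.
Independent loci: 1/8 × 1/4 = 1/32.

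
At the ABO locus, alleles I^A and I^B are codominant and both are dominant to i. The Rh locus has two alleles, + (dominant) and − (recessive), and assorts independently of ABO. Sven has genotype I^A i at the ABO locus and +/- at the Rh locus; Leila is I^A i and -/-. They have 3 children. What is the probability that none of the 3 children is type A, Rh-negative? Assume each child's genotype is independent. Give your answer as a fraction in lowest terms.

125/512

ABO cross I^A i × I^A i → 1/4 O, 3/4 A.
Rh cross +/- × -/- → 1/2 Rh+, 1/2 Rh-; so P(type A, Rh-negative) = 3/4 × 1/2 = 3/8 per child.
P(not type A, Rh-negative) = 5/8 for one child; (5/8)^3 = 125/512.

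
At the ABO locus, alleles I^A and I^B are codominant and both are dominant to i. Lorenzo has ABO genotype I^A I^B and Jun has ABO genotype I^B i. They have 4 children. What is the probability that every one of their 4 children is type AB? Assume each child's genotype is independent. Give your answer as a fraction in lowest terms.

1/256

ABO cross I^A I^B × I^B i → 1/4 A, 1/2 B, 1/4 AB.
So P(type AB) = 1/4 per child.
All 4 independent: (1/4)^4 = 1/256.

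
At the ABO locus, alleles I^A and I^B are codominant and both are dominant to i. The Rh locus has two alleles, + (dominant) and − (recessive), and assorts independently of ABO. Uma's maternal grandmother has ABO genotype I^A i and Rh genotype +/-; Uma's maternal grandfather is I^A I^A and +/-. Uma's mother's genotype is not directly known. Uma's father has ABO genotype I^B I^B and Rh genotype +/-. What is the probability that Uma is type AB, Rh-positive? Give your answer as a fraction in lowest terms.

Uma's mother's ABO genotype from I^A i × I^A I^A: 1/2 I^A I^A, 1/2 I^A i.
Crossing each possibility with the father I^B I^B and summing P(type AB): 1/2·1 + 1/2·1/2 = 3/4.
Similarly for Rh via the mother's Rh distribution: P(Rh+) = 3/4.
Independent loci: 3/4 × 3/4 = 9/16.

9/16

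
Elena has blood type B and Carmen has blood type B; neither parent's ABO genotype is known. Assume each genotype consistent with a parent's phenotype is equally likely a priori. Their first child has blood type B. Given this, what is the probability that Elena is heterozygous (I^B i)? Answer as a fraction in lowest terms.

Possible genotypes: Elena ∈ {I^B I^B, I^B i}; Carmen ∈ {I^B I^B, I^B i}.
Weight each parental genotype pair by prior × P(type-B child):
  I^B I^B × I^B I^B: posterior weight 4/15.
  I^B I^B × I^B i: posterior weight 4/15.
  I^B i × I^B I^B: posterior weight 4/15.
  I^B i × I^B i: posterior weight 1/5.
Sum the posterior weight over pairs where Elena is I^B i: 7/15.

7/15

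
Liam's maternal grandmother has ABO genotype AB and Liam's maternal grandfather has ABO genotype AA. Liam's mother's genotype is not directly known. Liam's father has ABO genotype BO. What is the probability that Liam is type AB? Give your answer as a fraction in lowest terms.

3/8

Liam's mother's ABO genotype from AB × AA: 1/2 AA, 1/2 AB.
Crossing each possibility with the father BO and summing P(type AB): 1/2·1/2 + 1/2·1/4 = 3/8.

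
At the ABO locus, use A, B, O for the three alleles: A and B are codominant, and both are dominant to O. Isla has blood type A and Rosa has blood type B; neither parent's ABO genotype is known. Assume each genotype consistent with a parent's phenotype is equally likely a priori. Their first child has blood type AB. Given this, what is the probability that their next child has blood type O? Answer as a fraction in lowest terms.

1/36

Possible genotypes: Isla ∈ {AA, AO}; Rosa ∈ {BB, BO}.
Weight each parental genotype pair by prior × P(type-AB child):
  AA × BB: posterior weight 4/9; P(next child type O) = 0.
  AA × BO: posterior weight 2/9; P(next child type O) = 0.
  AO × BB: posterior weight 2/9; P(next child type O) = 0.
  AO × BO: posterior weight 1/9; P(next child type O) = 1/4.
Weighted sum = 1/36.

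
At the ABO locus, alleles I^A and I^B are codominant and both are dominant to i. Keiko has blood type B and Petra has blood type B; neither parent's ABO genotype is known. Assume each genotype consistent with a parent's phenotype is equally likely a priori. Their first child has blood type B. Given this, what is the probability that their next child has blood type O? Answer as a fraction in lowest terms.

Possible genotypes: Keiko ∈ {I^B I^B, I^B i}; Petra ∈ {I^B I^B, I^B i}.
Weight each parental genotype pair by prior × P(type-B child):
  I^B I^B × I^B I^B: posterior weight 4/15; P(next child type O) = 0.
  I^B I^B × I^B i: posterior weight 4/15; P(next child type O) = 0.
  I^B i × I^B I^B: posterior weight 4/15; P(next child type O) = 0.
  I^B i × I^B i: posterior weight 1/5; P(next child type O) = 1/4.
Weighted sum = 1/20.

1/20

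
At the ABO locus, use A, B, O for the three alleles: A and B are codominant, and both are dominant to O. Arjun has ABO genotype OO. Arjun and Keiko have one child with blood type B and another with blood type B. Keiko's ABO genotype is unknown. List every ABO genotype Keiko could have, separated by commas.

AB, BB, BO

For each candidate genotype of Keiko, check whether crossing it with OO can produce every observed child phenotype.
  AA → possible child types {A} ✗
  AB → possible child types {A, B} ✓
  AO → possible child types {O, A} ✗
  BB → possible child types {B} ✓
  BO → possible child types {O, B} ✓
  OO → possible child types {O} ✗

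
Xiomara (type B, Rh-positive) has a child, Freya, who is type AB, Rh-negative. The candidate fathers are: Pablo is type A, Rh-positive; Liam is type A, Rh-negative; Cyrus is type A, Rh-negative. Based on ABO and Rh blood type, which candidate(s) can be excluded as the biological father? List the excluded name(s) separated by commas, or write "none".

A candidate is excluded only if no genotype consistent with his phenotype could produce a type AB, Rh-negative child with a type B, Rh-positive mother.
Every candidate has at least one consistent genotype combination, so none can be excluded.

none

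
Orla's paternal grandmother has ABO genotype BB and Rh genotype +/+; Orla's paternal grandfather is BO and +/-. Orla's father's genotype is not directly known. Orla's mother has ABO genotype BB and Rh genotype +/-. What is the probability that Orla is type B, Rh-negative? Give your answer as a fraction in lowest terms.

1/8

Orla's father's ABO genotype from BB × BO: 1/2 BB, 1/2 BO.
Crossing each possibility with the mother BB and summing P(type B): 1/2·1 + 1/2·1 = 1.
Similarly for Rh via the father's Rh distribution: P(Rh-) = 1/8.
Independent loci: 1 × 1/8 = 1/8.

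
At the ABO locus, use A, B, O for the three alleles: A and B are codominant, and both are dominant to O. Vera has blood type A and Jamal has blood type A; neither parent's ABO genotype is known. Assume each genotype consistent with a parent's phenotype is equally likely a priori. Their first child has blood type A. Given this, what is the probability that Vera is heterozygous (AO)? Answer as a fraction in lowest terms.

7/15

Possible genotypes: Vera ∈ {AA, AO}; Jamal ∈ {AA, AO}.
Weight each parental genotype pair by prior × P(type-A child):
  AA × AA: posterior weight 4/15.
  AA × AO: posterior weight 4/15.
  AO × AA: posterior weight 4/15.
  AO × AO: posterior weight 1/5.
Sum the posterior weight over pairs where Vera is AO: 7/15.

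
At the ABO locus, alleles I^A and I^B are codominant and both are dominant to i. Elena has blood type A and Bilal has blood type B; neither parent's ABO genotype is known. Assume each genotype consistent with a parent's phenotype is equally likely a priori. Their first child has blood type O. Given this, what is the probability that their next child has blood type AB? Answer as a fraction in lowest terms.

Possible genotypes: Elena ∈ {I^A I^A, I^A i}; Bilal ∈ {I^B I^B, I^B i}.
Weight each parental genotype pair by prior × P(type-O child):
  I^A i × I^B i: posterior weight 1; P(next child type AB) = 1/4.
Weighted sum = 1/4.

1/4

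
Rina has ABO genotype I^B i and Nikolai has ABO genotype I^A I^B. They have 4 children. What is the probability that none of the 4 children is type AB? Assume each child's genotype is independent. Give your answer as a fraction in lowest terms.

81/256

ABO cross I^B i × I^A I^B → 1/4 A, 1/2 B, 1/4 AB.
So P(type AB) = 1/4 per child.
P(not type AB) = 3/4 for one child; (3/4)^4 = 81/256.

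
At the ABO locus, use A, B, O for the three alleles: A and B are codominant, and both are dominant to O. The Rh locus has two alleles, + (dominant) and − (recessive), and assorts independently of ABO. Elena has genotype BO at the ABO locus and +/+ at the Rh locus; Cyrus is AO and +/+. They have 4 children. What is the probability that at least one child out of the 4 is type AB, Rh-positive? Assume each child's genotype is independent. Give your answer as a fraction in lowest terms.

ABO cross BO × AO → 1/4 O, 1/4 A, 1/4 B, 1/4 AB.
Rh cross +/+ × +/+ → 1 Rh+; so P(type AB, Rh-positive) = 1/4 × 1 = 1/4 per child.
P(none) = (3/4)^4 = 81/256; P(at least one) = 1 − 81/256 = 175/256.

175/256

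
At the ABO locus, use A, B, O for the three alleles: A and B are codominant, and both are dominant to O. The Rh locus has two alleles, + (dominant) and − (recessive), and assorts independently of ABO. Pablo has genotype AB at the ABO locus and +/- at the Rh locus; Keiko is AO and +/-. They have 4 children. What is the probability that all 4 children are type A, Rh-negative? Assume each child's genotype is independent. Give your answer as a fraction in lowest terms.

ABO cross AB × AO → 1/2 A, 1/4 B, 1/4 AB.
Rh cross +/- × +/- → 3/4 Rh+, 1/4 Rh-; so P(type A, Rh-negative) = 1/2 × 1/4 = 1/8 per child.
All 4 independent: (1/8)^4 = 1/4096.

1/4096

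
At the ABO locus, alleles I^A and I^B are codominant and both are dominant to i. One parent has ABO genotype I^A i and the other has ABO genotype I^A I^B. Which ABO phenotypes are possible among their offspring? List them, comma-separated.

A, B, AB

Gametes from I^A i × I^A I^B give offspring ABO genotypes I^A I^A, I^A I^B, I^A i, I^B i, i.e. phenotypes A, B, AB.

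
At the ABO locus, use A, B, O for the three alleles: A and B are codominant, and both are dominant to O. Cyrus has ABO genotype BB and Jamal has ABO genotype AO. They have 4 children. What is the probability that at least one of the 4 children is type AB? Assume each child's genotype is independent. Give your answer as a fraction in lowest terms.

15/16

ABO cross BB × AO → 1/2 B, 1/2 AB.
So P(type AB) = 1/2 per child.
P(none) = (1/2)^4 = 1/16; P(at least one) = 1 − 1/16 = 15/16.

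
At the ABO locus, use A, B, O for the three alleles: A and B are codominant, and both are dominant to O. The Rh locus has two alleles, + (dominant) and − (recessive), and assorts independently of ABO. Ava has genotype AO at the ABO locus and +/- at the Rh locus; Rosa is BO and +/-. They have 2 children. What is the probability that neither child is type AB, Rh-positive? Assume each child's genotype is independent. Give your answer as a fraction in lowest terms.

ABO cross AO × BO → 1/4 O, 1/4 A, 1/4 B, 1/4 AB.
Rh cross +/- × +/- → 3/4 Rh+, 1/4 Rh-; so P(type AB, Rh-positive) = 1/4 × 3/4 = 3/16 per child.
P(not type AB, Rh-positive) = 13/16 for one child; (13/16)^2 = 169/256.

169/256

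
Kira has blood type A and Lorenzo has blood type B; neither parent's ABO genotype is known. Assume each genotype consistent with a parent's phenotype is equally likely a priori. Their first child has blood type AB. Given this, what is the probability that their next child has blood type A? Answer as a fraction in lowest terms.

5/36

Possible genotypes: Kira ∈ {I^A I^A, I^A i}; Lorenzo ∈ {I^B I^B, I^B i}.
Weight each parental genotype pair by prior × P(type-AB child):
  I^A I^A × I^B I^B: posterior weight 4/9; P(next child type A) = 0.
  I^A I^A × I^B i: posterior weight 2/9; P(next child type A) = 1/2.
  I^A i × I^B I^B: posterior weight 2/9; P(next child type A) = 0.
  I^A i × I^B i: posterior weight 1/9; P(next child type A) = 1/4.
Weighted sum = 5/36.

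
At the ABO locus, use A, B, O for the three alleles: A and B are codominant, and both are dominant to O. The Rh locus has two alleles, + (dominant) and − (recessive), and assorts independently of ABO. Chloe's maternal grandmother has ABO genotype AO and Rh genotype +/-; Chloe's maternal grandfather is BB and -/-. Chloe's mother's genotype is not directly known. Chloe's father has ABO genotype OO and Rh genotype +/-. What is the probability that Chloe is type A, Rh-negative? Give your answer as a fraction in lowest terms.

3/32

Chloe's mother's ABO genotype from AO × BB: 1/2 AB, 1/2 BO.
Crossing each possibility with the father OO and summing P(type A): 1/2·1/2 + 1/2·0 = 1/4.
Similarly for Rh via the mother's Rh distribution: P(Rh-) = 3/8.
Independent loci: 1/4 × 3/8 = 3/32.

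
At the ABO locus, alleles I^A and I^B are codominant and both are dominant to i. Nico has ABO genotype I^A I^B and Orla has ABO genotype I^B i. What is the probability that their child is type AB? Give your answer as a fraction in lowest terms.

ABO cross I^A I^B × I^B i → offspring phenotypes: 1/4 A, 1/2 B, 1/4 AB.
So P(type AB) = 1/4.

1/4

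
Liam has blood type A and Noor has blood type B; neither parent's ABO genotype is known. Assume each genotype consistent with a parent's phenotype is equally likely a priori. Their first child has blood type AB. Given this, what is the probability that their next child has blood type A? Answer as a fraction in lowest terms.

Possible genotypes: Liam ∈ {I^A I^A, I^A i}; Noor ∈ {I^B I^B, I^B i}.
Weight each parental genotype pair by prior × P(type-AB child):
  I^A I^A × I^B I^B: posterior weight 4/9; P(next child type A) = 0.
  I^A I^A × I^B i: posterior weight 2/9; P(next child type A) = 1/2.
  I^A i × I^B I^B: posterior weight 2/9; P(next child type A) = 0.
  I^A i × I^B i: posterior weight 1/9; P(next child type A) = 1/4.
Weighted sum = 5/36.

5/36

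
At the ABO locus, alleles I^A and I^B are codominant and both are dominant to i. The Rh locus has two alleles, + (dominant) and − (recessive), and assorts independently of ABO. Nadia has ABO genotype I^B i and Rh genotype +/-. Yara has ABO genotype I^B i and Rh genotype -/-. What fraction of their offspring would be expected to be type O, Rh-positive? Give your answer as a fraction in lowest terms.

1/8

ABO cross I^B i × I^B i → offspring phenotypes: 1/4 O, 3/4 B.
Rh cross +/- × -/- → 1/2 Rh+, 1/2 Rh-.
Independent loci: P(type O, Rh-positive) = 1/4 × 1/2 = 1/8.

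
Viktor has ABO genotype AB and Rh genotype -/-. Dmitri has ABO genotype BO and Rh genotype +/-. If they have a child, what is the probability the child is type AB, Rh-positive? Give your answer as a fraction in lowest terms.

ABO cross AB × BO → offspring phenotypes: 1/4 A, 1/2 B, 1/4 AB.
Rh cross -/- × +/- → 1/2 Rh+, 1/2 Rh-.
Independent loci: P(type AB, Rh-positive) = 1/4 × 1/2 = 1/8.

1/8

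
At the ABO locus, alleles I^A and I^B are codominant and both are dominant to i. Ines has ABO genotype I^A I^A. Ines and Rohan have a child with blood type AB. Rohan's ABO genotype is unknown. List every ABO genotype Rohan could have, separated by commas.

I^A I^B, I^B I^B, I^B i

For each candidate genotype of Rohan, check whether crossing it with I^A I^A can produce every observed child phenotype.
  I^A I^A → possible child types {A} ✗
  I^A I^B → possible child types {A, AB} ✓
  I^A i → possible child types {A} ✗
  I^B I^B → possible child types {AB} ✓
  I^B i → possible child types {A, AB} ✓
  i i → possible child types {A} ✗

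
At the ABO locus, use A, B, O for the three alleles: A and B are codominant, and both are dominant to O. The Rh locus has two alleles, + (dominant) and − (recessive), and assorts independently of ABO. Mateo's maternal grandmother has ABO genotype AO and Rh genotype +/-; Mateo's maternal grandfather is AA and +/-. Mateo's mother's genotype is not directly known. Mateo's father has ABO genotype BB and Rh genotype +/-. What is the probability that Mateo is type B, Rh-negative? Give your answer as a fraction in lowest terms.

1/16

Mateo's mother's ABO genotype from AO × AA: 1/2 AA, 1/2 AO.
Crossing each possibility with the father BB and summing P(type B): 1/2·0 + 1/2·1/2 = 1/4.
Similarly for Rh via the mother's Rh distribution: P(Rh-) = 1/4.
Independent loci: 1/4 × 1/4 = 1/16.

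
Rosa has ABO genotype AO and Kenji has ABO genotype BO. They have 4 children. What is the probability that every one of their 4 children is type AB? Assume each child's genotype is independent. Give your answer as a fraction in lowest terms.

1/256

ABO cross AO × BO → 1/4 O, 1/4 A, 1/4 B, 1/4 AB.
So P(type AB) = 1/4 per child.
All 4 independent: (1/4)^4 = 1/256.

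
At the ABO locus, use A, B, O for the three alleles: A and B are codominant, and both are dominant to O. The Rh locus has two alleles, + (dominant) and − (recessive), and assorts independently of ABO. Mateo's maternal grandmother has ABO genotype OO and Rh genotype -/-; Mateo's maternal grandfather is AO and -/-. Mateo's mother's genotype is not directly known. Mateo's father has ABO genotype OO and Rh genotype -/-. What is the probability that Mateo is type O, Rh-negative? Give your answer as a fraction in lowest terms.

3/4

Mateo's mother's ABO genotype from OO × AO: 1/2 AO, 1/2 OO.
Crossing each possibility with the father OO and summing P(type O): 1/2·1/2 + 1/2·1 = 3/4.
Similarly for Rh via the mother's Rh distribution: P(Rh-) = 1.
Independent loci: 3/4 × 1 = 3/4.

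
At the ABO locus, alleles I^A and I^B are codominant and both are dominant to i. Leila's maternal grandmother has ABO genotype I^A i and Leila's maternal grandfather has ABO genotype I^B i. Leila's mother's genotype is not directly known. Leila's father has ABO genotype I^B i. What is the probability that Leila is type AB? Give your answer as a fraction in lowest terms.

Leila's mother's ABO genotype from I^A i × I^B i: 1/4 I^A I^B, 1/4 I^A i, 1/4 I^B i, 1/4 i i.
Crossing each possibility with the father I^B i and summing P(type AB): 1/4·1/4 + 1/4·1/4 + 1/4·0 + 1/4·0 = 1/8.

1/8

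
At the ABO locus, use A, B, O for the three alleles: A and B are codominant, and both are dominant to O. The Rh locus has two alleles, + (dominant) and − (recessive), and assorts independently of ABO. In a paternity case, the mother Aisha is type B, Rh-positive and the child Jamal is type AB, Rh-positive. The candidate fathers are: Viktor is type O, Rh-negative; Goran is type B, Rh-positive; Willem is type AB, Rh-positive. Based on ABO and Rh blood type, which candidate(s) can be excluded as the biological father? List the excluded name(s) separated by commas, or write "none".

Viktor, Goran

A candidate is excluded only if no genotype consistent with his phenotype could produce a type AB, Rh-positive child with a type B, Rh-positive mother.
Viktor (type O, Rh-): no genotype consistent with that phenotype can produce a type-AB Rh+ child with a type-B mother.
Goran (type B, Rh+): no genotype consistent with that phenotype can produce a type-AB Rh+ child with a type-B mother.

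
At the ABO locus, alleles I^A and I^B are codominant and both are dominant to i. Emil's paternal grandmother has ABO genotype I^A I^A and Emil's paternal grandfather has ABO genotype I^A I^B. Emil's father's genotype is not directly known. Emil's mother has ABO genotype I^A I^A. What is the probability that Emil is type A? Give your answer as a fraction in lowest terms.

3/4

Emil's father's ABO genotype from I^A I^A × I^A I^B: 1/2 I^A I^A, 1/2 I^A I^B.
Crossing each possibility with the mother I^A I^A and summing P(type A): 1/2·1 + 1/2·1/2 = 3/4.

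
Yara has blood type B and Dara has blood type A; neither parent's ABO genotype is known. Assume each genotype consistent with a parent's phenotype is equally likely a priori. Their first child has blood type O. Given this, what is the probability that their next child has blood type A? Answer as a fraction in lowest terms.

Possible genotypes: Yara ∈ {BB, BO}; Dara ∈ {AA, AO}.
Weight each parental genotype pair by prior × P(type-O child):
  BO × AO: posterior weight 1; P(next child type A) = 1/4.
Weighted sum = 1/4.

1/4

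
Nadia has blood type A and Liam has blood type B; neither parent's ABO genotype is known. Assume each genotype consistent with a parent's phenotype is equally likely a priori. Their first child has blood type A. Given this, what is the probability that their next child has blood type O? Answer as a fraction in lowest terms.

Possible genotypes: Nadia ∈ {AA, AO}; Liam ∈ {BB, BO}.
Weight each parental genotype pair by prior × P(type-A child):
  AA × BO: posterior weight 2/3; P(next child type O) = 0.
  AO × BO: posterior weight 1/3; P(next child type O) = 1/4.
Weighted sum = 1/12.

1/12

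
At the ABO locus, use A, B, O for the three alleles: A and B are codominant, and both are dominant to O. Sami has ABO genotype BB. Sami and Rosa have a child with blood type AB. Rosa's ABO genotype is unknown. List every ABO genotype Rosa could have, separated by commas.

AA, AB, AO

For each candidate genotype of Rosa, check whether crossing it with BB can produce every observed child phenotype.
  AA → possible child types {AB} ✓
  AB → possible child types {B, AB} ✓
  AO → possible child types {B, AB} ✓
  BB → possible child types {B} ✗
  BO → possible child types {B} ✗
  OO → possible child types {B} ✗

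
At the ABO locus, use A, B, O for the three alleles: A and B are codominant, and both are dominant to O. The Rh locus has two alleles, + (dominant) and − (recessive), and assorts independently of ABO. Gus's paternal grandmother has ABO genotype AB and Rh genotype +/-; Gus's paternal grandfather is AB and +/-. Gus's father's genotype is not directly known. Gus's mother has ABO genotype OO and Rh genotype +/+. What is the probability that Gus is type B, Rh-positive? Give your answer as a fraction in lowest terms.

1/2

Gus's father's ABO genotype from AB × AB: 1/4 AA, 1/2 AB, 1/4 BB.
Crossing each possibility with the mother OO and summing P(type B): 1/4·0 + 1/2·1/2 + 1/4·1 = 1/2.
Similarly for Rh via the father's Rh distribution: P(Rh+) = 1.
Independent loci: 1/2 × 1 = 1/2.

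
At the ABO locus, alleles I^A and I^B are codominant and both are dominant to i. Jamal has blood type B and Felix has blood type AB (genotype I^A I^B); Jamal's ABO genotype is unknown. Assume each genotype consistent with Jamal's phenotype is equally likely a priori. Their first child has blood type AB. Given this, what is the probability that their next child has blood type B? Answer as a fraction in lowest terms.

Possible genotypes: Jamal ∈ {I^B I^B, I^B i}; Felix ∈ {I^A I^B}.
Weight each parental genotype pair by prior × P(type-AB child):
  I^B I^B × I^A I^B: posterior weight 2/3; P(next child type B) = 1/2.
  I^B i × I^A I^B: posterior weight 1/3; P(next child type B) = 1/2.
Weighted sum = 1/2.

1/2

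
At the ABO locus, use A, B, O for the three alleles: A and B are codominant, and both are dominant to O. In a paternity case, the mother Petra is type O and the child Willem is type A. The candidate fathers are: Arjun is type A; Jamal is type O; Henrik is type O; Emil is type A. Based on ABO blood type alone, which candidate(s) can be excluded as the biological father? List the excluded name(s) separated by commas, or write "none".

Jamal, Henrik

A candidate is excluded only if no genotype consistent with his phenotype could produce a type A child with a type O mother.
Jamal (type O): no genotype consistent with that phenotype can produce a type-A child with a type-O mother.
Henrik (type O): no genotype consistent with that phenotype can produce a type-A child with a type-O mother.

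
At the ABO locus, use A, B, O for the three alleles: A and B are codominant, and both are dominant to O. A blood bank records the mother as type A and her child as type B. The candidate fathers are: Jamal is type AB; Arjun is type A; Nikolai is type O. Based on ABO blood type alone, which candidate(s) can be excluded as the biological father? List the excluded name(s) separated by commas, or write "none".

Arjun, Nikolai

A candidate is excluded only if no genotype consistent with his phenotype could produce a type B child with a type A mother.
Arjun (type A): no genotype consistent with that phenotype can produce a type-B child with a type-A mother.
Nikolai (type O): no genotype consistent with that phenotype can produce a type-B child with a type-A mother.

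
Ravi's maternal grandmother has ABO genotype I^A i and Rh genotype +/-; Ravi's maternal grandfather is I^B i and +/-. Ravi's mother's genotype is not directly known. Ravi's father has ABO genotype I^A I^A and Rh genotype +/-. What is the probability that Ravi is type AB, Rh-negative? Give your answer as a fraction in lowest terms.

Ravi's mother's ABO genotype from I^A i × I^B i: 1/4 I^A I^B, 1/4 I^A i, 1/4 I^B i, 1/4 i i.
Crossing each possibility with the father I^A I^A and summing P(type AB): 1/4·1/2 + 1/4·0 + 1/4·1/2 + 1/4·0 = 1/4.
Similarly for Rh via the mother's Rh distribution: P(Rh-) = 1/4.
Independent loci: 1/4 × 1/4 = 1/16.

1/16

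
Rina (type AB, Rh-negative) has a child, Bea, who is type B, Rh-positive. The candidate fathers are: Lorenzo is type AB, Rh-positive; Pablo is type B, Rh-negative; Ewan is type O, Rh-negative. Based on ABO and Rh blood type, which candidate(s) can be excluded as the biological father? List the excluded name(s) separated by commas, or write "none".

A candidate is excluded only if no genotype consistent with his phenotype could produce a type B, Rh-positive child with a type AB, Rh-negative mother.
Pablo (type B, Rh-): no genotype consistent with that phenotype can produce a type-B Rh+ child with a type-AB mother.
Ewan (type O, Rh-): no genotype consistent with that phenotype can produce a type-B Rh+ child with a type-AB mother.

Pablo, Ewan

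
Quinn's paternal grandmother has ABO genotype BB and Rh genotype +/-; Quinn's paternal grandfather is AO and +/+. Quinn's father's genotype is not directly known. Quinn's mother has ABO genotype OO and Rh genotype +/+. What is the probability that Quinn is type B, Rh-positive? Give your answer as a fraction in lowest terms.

Quinn's father's ABO genotype from BB × AO: 1/2 AB, 1/2 BO.
Crossing each possibility with the mother OO and summing P(type B): 1/2·1/2 + 1/2·1/2 = 1/2.
Similarly for Rh via the father's Rh distribution: P(Rh+) = 1.
Independent loci: 1/2 × 1 = 1/2.

1/2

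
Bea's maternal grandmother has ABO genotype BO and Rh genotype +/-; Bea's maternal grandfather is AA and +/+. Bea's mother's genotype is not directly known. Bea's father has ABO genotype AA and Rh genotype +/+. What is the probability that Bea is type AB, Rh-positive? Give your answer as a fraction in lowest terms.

1/4

Bea's mother's ABO genotype from BO × AA: 1/2 AB, 1/2 AO.
Crossing each possibility with the father AA and summing P(type AB): 1/2·1/2 + 1/2·0 = 1/4.
Similarly for Rh via the mother's Rh distribution: P(Rh+) = 1.
Independent loci: 1/4 × 1 = 1/4.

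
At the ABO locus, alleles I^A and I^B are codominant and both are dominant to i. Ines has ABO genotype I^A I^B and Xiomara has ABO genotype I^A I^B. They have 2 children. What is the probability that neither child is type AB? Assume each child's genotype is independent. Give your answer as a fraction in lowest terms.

1/4

ABO cross I^A I^B × I^A I^B → 1/4 A, 1/4 B, 1/2 AB.
So P(type AB) = 1/2 per child.
P(not type AB) = 1/2 for one child; (1/2)^2 = 1/4.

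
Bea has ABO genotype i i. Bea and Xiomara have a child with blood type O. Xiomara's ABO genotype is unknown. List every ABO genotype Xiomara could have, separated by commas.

I^A i, I^B i, i i

For each candidate genotype of Xiomara, check whether crossing it with i i can produce every observed child phenotype.
  I^A I^A → possible child types {A} ✗
  I^A I^B → possible child types {A, B} ✗
  I^A i → possible child types {O, A} ✓
  I^B I^B → possible child types {B} ✗
  I^B i → possible child types {O, B} ✓
  i i → possible child types {O} ✓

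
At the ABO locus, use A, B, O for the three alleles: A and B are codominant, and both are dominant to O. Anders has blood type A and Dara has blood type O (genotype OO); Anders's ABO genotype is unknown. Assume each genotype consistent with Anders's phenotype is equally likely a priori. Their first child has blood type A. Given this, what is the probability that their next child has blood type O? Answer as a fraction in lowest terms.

1/6

Possible genotypes: Anders ∈ {AA, AO}; Dara ∈ {OO}.
Weight each parental genotype pair by prior × P(type-A child):
  AA × OO: posterior weight 2/3; P(next child type O) = 0.
  AO × OO: posterior weight 1/3; P(next child type O) = 1/2.
Weighted sum = 1/6.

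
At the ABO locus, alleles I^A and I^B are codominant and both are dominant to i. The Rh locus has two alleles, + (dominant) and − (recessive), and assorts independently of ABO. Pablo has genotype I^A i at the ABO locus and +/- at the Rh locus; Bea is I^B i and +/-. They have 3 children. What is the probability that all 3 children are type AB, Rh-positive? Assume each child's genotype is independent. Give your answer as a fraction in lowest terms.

27/4096

ABO cross I^A i × I^B i → 1/4 O, 1/4 A, 1/4 B, 1/4 AB.
Rh cross +/- × +/- → 3/4 Rh+, 1/4 Rh-; so P(type AB, Rh-positive) = 1/4 × 3/4 = 3/16 per child.
All 3 independent: (3/16)^3 = 27/4096.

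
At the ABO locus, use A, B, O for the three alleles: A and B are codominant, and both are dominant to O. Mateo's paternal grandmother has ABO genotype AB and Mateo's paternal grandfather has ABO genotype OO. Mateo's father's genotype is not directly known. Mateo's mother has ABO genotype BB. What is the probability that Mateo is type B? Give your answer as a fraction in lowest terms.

Mateo's father's ABO genotype from AB × OO: 1/2 AO, 1/2 BO.
Crossing each possibility with the mother BB and summing P(type B): 1/2·1/2 + 1/2·1 = 3/4.

3/4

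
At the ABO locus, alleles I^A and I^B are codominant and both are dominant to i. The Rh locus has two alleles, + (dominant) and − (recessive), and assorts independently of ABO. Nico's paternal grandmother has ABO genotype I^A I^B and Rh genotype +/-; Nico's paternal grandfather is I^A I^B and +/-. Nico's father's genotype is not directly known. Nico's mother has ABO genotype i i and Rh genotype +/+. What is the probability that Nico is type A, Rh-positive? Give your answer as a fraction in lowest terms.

1/2

Nico's father's ABO genotype from I^A I^B × I^A I^B: 1/4 I^A I^A, 1/2 I^A I^B, 1/4 I^B I^B.
Crossing each possibility with the mother i i and summing P(type A): 1/4·1 + 1/2·1/2 + 1/4·0 = 1/2.
Similarly for Rh via the father's Rh distribution: P(Rh+) = 1.
Independent loci: 1/2 × 1 = 1/2.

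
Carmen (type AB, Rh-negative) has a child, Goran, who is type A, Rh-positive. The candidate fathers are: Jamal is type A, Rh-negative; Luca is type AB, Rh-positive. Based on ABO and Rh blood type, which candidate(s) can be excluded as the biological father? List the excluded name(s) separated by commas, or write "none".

Jamal

A candidate is excluded only if no genotype consistent with his phenotype could produce a type A, Rh-positive child with a type AB, Rh-negative mother.
Jamal (type A, Rh-): no genotype consistent with that phenotype can produce a type-A Rh+ child with a type-AB mother.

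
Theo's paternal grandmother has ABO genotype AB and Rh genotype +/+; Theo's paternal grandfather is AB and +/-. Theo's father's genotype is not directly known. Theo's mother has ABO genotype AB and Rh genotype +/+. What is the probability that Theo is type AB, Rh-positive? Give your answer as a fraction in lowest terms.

1/2

Theo's father's ABO genotype from AB × AB: 1/4 AA, 1/2 AB, 1/4 BB.
Crossing each possibility with the mother AB and summing P(type AB): 1/4·1/2 + 1/2·1/2 + 1/4·1/2 = 1/2.
Similarly for Rh via the father's Rh distribution: P(Rh+) = 1.
Independent loci: 1/2 × 1 = 1/2.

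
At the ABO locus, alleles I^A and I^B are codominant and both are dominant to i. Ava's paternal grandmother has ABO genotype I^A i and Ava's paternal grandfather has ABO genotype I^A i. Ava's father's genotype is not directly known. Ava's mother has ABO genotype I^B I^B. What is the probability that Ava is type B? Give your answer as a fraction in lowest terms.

Ava's father's ABO genotype from I^A i × I^A i: 1/4 I^A I^A, 1/2 I^A i, 1/4 i i.
Crossing each possibility with the mother I^B I^B and summing P(type B): 1/4·0 + 1/2·1/2 + 1/4·1 = 1/2.

1/2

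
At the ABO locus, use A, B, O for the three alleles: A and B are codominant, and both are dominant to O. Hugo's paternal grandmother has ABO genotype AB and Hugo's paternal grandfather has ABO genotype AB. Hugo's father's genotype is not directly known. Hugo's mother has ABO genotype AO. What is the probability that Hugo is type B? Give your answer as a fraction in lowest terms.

Hugo's father's ABO genotype from AB × AB: 1/4 AA, 1/2 AB, 1/4 BB.
Crossing each possibility with the mother AO and summing P(type B): 1/4·0 + 1/2·1/4 + 1/4·1/2 = 1/4.

1/4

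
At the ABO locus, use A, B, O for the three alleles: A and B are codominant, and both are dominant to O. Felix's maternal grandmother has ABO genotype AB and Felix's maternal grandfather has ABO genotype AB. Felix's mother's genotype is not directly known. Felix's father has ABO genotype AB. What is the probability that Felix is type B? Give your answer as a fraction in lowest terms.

1/4

Felix's mother's ABO genotype from AB × AB: 1/4 AA, 1/2 AB, 1/4 BB.
Crossing each possibility with the father AB and summing P(type B): 1/4·0 + 1/2·1/4 + 1/4·1/2 = 1/4.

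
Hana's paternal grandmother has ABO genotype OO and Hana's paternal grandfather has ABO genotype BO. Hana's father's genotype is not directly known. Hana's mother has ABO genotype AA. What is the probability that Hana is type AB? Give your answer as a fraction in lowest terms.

1/4

Hana's father's ABO genotype from OO × BO: 1/2 BO, 1/2 OO.
Crossing each possibility with the mother AA and summing P(type AB): 1/2·1/2 + 1/2·0 = 1/4.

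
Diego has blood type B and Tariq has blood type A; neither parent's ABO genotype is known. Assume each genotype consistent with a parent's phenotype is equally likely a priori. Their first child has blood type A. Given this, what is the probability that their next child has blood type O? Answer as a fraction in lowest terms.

1/12

Possible genotypes: Diego ∈ {BB, BO}; Tariq ∈ {AA, AO}.
Weight each parental genotype pair by prior × P(type-A child):
  BO × AA: posterior weight 2/3; P(next child type O) = 0.
  BO × AO: posterior weight 1/3; P(next child type O) = 1/4.
Weighted sum = 1/12.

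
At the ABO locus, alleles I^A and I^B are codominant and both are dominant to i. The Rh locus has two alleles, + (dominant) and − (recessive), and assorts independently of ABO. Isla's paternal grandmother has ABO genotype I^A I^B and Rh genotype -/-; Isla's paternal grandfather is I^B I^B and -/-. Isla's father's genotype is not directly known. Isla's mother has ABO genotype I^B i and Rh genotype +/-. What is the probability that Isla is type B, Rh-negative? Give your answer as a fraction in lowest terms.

Isla's father's ABO genotype from I^A I^B × I^B I^B: 1/2 I^A I^B, 1/2 I^B I^B.
Crossing each possibility with the mother I^B i and summing P(type B): 1/2·1/2 + 1/2·1 = 3/4.
Similarly for Rh via the father's Rh distribution: P(Rh-) = 1/2.
Independent loci: 3/4 × 1/2 = 3/8.

3/8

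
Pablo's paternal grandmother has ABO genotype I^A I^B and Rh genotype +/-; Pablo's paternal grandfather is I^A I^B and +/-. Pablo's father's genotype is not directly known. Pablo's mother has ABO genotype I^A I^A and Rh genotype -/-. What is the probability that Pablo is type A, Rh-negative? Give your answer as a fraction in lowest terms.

Pablo's father's ABO genotype from I^A I^B × I^A I^B: 1/4 I^A I^A, 1/2 I^A I^B, 1/4 I^B I^B.
Crossing each possibility with the mother I^A I^A and summing P(type A): 1/4·1 + 1/2·1/2 + 1/4·0 = 1/2.
Similarly for Rh via the father's Rh distribution: P(Rh-) = 1/2.
Independent loci: 1/2 × 1/2 = 1/4.

1/4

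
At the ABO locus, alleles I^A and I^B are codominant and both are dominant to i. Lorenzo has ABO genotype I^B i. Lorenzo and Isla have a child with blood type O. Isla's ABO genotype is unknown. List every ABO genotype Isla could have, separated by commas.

For each candidate genotype of Isla, check whether crossing it with I^B i can produce every observed child phenotype.
  I^A I^A → possible child types {A, AB} ✗
  I^A I^B → possible child types {A, B, AB} ✗
  I^A i → possible child types {O, A, B, AB} ✓
  I^B I^B → possible child types {B} ✗
  I^B i → possible child types {O, B} ✓
  i i → possible child types {O, B} ✓

I^A i, I^B i, i i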